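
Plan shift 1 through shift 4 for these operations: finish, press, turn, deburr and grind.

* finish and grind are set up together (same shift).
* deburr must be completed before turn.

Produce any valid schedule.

grind in shift 1, finish in shift 1, press in shift 1, deburr in shift 1, turn in shift 2

Checking: deburr(shift 1) before turn(shift 2); finish = grind = shift 1.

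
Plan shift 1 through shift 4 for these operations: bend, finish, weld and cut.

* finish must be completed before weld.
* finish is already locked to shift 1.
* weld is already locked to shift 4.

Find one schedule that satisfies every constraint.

cut=shift 1, bend=shift 1, weld=shift 4, finish=shift 1

Checking: finish(shift 1) before weld(shift 4); weld=shift 4 in [shift 4,shift 4]; finish=shift 1 in [shift 1,shift 1].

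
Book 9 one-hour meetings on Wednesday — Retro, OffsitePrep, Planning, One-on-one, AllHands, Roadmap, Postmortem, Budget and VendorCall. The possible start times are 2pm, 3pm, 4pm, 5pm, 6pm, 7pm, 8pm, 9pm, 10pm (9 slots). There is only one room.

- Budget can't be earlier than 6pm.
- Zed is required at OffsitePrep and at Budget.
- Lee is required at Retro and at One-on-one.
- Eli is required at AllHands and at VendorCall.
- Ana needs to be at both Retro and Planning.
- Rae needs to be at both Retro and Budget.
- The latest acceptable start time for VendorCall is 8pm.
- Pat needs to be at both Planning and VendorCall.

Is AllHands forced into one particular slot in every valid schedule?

AllHands can be 2pm (e.g. One-on-one in 8pm; AllHands in 2pm; Planning in 7pm; Postmortem in 10pm; VendorCall in 3pm; Retro in 4pm; Roadmap in 9pm; OffsitePrep in 5pm; Budget in 6pm) or 3pm (e.g. One-on-one in 8pm, VendorCall in 2pm, Roadmap in 9pm, Postmortem in 10pm, Budget in 6pm, AllHands in 3pm, OffsitePrep in 5pm, Planning in 7pm, Retro in 4pm).

No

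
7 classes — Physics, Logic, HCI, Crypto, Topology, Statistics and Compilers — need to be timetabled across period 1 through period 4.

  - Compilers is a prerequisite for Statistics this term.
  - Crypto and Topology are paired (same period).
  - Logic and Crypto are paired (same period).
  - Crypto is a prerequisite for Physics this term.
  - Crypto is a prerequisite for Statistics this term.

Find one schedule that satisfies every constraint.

Compilers=period 1; Logic=period 1; Topology=period 1; HCI=period 1; Crypto=period 1; Physics=period 2; Statistics=period 2

Checking: Crypto(period 1) before Physics(period 2); Compilers(period 1) before Statistics(period 2); Crypto(period 1) before Statistics(period 2); Logic = Crypto = period 1; Crypto = Topology = period 1.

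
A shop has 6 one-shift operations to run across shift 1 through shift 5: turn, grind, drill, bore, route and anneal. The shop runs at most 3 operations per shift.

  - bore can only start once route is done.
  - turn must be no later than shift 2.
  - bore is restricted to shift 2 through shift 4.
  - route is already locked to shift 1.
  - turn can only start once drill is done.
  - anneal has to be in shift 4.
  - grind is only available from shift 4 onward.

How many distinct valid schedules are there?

6

Splitting on grind: it can be shift 4 (3), shift 5 (3). Listing each branch's schedules as (turn, drill, bore, route, anneal) by shift number:
grind=shift 4: (2,1,2,1,4) (2,1,3,1,4) (2,1,4,1,4) — 3.
grind=shift 5: (2,1,2,1,4) (2,1,3,1,4) (2,1,4,1,4) — 3.
Summing: 3 + 3 = 6.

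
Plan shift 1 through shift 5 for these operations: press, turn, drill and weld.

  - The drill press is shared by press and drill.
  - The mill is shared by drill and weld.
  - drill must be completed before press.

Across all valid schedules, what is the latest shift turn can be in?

turn at shift 5 is achievable: weld -> shift 2; turn -> shift 5; press -> shift 2; drill -> shift 1.

shift 5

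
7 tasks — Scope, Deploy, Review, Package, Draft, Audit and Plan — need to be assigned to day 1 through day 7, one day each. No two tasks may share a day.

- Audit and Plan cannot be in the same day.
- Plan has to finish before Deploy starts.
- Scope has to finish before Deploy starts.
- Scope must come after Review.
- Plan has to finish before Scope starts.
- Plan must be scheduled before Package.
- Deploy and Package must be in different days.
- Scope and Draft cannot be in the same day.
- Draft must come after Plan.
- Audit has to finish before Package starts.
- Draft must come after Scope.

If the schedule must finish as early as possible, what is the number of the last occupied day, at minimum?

The precedence chain requires at least 3 distinct days.
With at most 1 per day and 7 tasks, at least 7 days are needed.
7 works (last occupied day: day 7): for example Draft=day 7; Package=day 6; Audit=day 5; Plan=day 1; Scope=day 3; Deploy=day 4; Review=day 2.

7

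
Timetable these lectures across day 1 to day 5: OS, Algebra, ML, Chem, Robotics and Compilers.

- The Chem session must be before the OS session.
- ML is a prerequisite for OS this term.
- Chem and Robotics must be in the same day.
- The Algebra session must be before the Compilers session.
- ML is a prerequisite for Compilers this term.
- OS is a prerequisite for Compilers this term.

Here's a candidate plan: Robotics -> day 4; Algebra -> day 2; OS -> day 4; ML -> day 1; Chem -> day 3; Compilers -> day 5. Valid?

Invalid. Chem and Robotics must be in the same day.

Chem and Robotics must be in the same day — violated.
ML is a prerequisite for OS this term — holds.
OS is a prerequisite for Compilers this term — holds.
The Chem session must be before the OS session — holds.
ML is a prerequisite for Compilers this term — holds.
The Algebra session must be before the Compilers session — holds.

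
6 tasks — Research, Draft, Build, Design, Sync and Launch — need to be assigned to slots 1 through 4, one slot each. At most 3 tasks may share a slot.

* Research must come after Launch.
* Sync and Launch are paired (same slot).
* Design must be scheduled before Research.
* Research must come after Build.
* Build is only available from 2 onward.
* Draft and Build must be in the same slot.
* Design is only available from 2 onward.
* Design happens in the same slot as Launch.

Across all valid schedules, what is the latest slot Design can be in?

Design is available from 2; downstream work caps Design at 3.
Design at 3 is achievable: Build -> 2, Launch -> 3, Sync -> 3, Design -> 3, Research -> 4, Draft -> 2.

3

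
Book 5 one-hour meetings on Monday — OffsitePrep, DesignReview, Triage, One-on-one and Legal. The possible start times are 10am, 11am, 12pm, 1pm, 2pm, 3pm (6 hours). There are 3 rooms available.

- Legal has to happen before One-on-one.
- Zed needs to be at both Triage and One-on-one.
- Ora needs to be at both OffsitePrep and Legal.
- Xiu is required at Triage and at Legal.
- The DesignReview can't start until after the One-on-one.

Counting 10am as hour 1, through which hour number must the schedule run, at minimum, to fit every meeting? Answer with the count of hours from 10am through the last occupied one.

The precedence chain requires at least 3 distinct hours.
With at most 3 per hour and 5 meetings, at least 2 hours are needed.
3 works (last occupied hour: 12pm): for example One-on-one -> 11am; OffsitePrep -> 11am; DesignReview -> 12pm; Legal -> 10am; Triage -> 12pm.

3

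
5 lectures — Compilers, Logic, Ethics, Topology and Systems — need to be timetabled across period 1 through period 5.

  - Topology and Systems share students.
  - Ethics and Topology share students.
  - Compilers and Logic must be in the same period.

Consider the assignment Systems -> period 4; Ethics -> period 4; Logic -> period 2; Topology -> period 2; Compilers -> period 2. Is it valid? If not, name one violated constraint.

Yes, all constraints hold

Ethics and Topology share students — holds.
Topology and Systems share students — holds.
Compilers and Logic must be in the same period — holds.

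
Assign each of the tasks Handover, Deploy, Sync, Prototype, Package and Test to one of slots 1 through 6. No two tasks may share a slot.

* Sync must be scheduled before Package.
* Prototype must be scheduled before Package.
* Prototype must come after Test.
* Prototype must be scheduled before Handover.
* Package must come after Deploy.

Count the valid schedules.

Splitting on Handover: it can be 3 (2), 4 (6), 5 (12), 6 (12). Listing each branch's schedules as (Deploy, Sync, Prototype, Package, Test):
Handover=3: (4,5,2,6,1) (5,4,2,6,1) — 2.
Handover=4: (1,5,3,6,2) (2,5,3,6,1) (3,5,2,6,1) (5,1,3,6,2) (5,2,3,6,1) (5,3,2,6,1) — 6.
Handover=5: (1,2,4,6,3) (1,3,4,6,2) (1,4,3,6,2) (2,1,4,6,3) (2,3,4,6,1) (2,4,3,6,1) (3,1,4,6,2) (3,2,4,6,1) (3,4,2,6,1) (4,1,3,6,2) (4,2,3,6,1) (4,3,2,6,1) — 12.
Handover=6: (1,2,4,5,3) (1,3,4,5,2) (1,4,3,5,2) (2,1,4,5,3) (2,3,4,5,1) (2,4,3,5,1) (3,1,4,5,2) (3,2,4,5,1) (3,4,2,5,1) (4,1,3,5,2) (4,2,3,5,1) (4,3,2,5,1) — 12.
Summing: 2 + 6 + 12 + 12 = 32.

32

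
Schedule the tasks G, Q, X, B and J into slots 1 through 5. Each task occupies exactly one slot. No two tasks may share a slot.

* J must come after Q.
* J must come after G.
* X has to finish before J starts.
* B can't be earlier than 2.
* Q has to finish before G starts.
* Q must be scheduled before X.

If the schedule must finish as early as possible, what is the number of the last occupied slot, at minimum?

The precedence chain requires at least 3 distinct slots.
With at most 1 per slot and 5 tasks, at least 5 slots are needed.
5 works (last occupied slot: 5): for example Q -> 1; G -> 3; X -> 4; J -> 5; B -> 2.

5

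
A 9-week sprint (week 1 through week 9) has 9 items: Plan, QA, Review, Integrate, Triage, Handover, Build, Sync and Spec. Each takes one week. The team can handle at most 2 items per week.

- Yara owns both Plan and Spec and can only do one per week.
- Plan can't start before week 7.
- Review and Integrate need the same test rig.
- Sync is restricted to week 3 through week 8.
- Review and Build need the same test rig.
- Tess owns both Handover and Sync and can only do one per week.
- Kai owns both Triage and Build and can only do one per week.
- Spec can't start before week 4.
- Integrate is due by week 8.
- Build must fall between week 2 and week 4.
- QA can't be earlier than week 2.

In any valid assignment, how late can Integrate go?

Integrate's own window allows nothing later than week 8.
Integrate at week 8 is achievable: Spec -> week 4; Integrate -> week 8; Review -> week 1; Plan -> week 7; Build -> week 2; Sync -> week 3; Handover -> week 4; Triage -> week 1; QA -> week 2.

week 8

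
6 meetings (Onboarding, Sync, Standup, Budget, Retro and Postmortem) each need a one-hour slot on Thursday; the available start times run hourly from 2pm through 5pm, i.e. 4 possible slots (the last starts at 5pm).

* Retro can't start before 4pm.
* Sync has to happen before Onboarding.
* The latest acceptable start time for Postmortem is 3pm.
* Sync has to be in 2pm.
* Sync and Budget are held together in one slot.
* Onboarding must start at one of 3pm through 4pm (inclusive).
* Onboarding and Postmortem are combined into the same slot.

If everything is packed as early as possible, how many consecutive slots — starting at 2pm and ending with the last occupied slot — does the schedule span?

3 slots

The precedence chain requires at least 2 distinct slots.
Retro can't be placed before 4pm — that is slot 3 counting from 2pm — so the schedule must run through at least 3 slots.
3 works (last occupied slot: 4pm): for example Retro -> 4pm, Sync -> 2pm, Postmortem -> 3pm, Standup -> 2pm, Onboarding -> 3pm, Budget -> 2pm.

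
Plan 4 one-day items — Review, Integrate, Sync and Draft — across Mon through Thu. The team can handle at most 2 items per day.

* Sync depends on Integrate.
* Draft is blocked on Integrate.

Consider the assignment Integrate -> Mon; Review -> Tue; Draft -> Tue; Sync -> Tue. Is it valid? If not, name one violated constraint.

Draft is blocked on Integrate — holds.
The team can handle at most 2 items per day — violated.
Sync depends on Integrate — holds.

No — it violates: The team can handle at most 2 items per day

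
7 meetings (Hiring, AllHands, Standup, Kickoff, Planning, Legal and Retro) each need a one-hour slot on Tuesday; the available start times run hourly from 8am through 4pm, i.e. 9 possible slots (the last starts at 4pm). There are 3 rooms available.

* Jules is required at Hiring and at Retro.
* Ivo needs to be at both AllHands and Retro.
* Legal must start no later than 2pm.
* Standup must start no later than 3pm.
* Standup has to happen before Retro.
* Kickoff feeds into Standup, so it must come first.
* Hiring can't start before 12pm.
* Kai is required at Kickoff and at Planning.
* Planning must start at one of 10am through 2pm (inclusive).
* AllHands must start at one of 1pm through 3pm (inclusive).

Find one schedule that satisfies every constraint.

Standup in 9am; Kickoff in 8am; AllHands in 1pm; Retro in 10am; Legal in 8am; Planning in 10am; Hiring in 12pm

Checking: Kickoff(8am) before Standup(9am); Standup(9am) before Retro(10am); Kickoff(8am) != Planning(10am); AllHands(1pm) != Retro(10am); Hiring(12pm) != Retro(10am); AllHands=1pm in [1pm,3pm]; Legal=8am in [8am,2pm]; Standup=9am in [8am,3pm]; Planning=10am in [10am,2pm]; Hiring=12pm in [12pm,4pm]; max 2 per slot (cap 3).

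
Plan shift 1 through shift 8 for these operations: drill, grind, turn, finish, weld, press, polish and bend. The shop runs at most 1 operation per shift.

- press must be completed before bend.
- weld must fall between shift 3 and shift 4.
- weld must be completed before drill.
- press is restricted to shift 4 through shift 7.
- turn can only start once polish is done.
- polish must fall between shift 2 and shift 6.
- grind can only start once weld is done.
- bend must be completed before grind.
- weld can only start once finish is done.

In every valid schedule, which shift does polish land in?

shift 2

Polish is available from shift 2; polish's own window allows nothing later than shift 6.
So polish is pinned to shift 2.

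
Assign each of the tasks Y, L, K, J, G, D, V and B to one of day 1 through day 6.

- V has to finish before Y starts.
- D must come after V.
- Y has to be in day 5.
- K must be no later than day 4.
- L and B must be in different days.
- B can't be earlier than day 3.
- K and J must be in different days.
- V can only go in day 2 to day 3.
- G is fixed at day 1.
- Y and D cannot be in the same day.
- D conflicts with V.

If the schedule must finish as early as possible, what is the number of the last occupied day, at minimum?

The precedence chain requires at least 2 distinct days.
Y can't be placed before day 5, so the schedule must run through at least day 5.
5 works (last occupied day: day 5): for example J -> day 2, V -> day 2, B -> day 3, G -> day 1, Y -> day 5, D -> day 3, L -> day 1, K -> day 1.

day 5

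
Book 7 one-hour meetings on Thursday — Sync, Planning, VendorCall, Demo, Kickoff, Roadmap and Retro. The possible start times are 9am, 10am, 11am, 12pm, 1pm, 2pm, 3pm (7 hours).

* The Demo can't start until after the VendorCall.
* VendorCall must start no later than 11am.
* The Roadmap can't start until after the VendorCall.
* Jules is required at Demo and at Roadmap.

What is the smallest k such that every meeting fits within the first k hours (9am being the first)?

The precedence chain requires at least 2 distinct hours.
Could 2 hours be enough, i.e. nothing placed later than 10am? No: VendorCall's window within 2 hours is {9am, 10am}; Demo must come after VendorCall (at 9am or later) → {10am}; VendorCall must come before Demo (at 10am or earlier) → {9am}; Roadmap must come after VendorCall (at 9am or later) → {10am}; Roadmap can't share with Demo (10am) → nothing is left.
So 2 hours is not enough.
3 works (last occupied hour: 11am): for example VendorCall=9am, Retro=9am, Sync=9am, Demo=10am, Roadmap=11am, Planning=9am, Kickoff=9am.

3 hours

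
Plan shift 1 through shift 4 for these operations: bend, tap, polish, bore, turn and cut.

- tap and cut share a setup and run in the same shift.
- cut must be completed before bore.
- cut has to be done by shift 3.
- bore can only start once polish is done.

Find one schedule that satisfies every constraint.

bend -> shift 1; cut -> shift 1; polish -> shift 1; turn -> shift 1; tap -> shift 1; bore -> shift 2

Checking: polish(shift 1) before bore(shift 2); cut(shift 1) before bore(shift 2); tap = cut = shift 1; cut=shift 1 in [shift 1,shift 3].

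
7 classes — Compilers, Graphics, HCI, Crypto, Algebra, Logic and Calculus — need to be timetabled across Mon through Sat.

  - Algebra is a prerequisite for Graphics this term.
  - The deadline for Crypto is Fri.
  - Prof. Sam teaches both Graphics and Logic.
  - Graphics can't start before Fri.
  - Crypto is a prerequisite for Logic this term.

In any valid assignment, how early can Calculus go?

Calculus at Mon is achievable: Calculus=Mon, HCI=Mon, Logic=Tue, Algebra=Mon, Compilers=Mon, Graphics=Fri, Crypto=Mon.

Mon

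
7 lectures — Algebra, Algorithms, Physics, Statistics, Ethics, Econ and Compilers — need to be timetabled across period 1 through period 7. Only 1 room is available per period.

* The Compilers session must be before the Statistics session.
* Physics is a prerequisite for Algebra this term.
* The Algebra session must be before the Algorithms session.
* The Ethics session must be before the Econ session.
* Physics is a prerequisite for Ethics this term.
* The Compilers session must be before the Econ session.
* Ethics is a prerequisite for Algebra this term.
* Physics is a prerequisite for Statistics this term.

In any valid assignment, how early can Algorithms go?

Precedence pushes Algorithms to at least period 4.
Algorithms at period 4 is achievable: Statistics in period 6, Ethics in period 2, Compilers in period 5, Algebra in period 3, Algorithms in period 4, Econ in period 7, Physics in period 1.

period 4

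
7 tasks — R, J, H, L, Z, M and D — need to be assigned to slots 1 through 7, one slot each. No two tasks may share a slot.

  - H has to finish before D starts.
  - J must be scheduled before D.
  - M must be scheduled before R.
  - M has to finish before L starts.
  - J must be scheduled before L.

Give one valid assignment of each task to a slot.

L=3; R=6; Z=7; D=5; H=4; J=1; M=2

Checking: M(2) before R(6); M(2) before L(3); J(1) before D(5); H(4) before D(5); J(1) before L(3); max 1 per slot (cap 1).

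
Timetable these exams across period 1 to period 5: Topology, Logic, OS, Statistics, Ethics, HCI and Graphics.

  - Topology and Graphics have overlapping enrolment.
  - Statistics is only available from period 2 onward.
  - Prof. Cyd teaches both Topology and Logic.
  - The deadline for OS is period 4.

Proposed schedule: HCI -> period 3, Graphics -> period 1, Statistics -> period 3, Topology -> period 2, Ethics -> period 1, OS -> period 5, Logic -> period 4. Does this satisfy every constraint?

The deadline for OS is period 4 — violated.
Prof. Cyd teaches both Topology and Logic — holds.
Statistics is only available from period 2 onward — holds.
Topology and Graphics have overlapping enrolment — holds.

Invalid. The deadline for OS is period 4.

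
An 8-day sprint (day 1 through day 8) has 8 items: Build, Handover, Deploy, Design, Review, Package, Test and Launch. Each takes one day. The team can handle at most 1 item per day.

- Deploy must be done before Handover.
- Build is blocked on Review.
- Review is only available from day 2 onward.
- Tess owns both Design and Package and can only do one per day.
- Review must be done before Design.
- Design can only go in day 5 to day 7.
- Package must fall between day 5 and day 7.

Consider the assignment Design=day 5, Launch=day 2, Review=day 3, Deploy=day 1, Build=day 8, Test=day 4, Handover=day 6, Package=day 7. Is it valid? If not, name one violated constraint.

Valid

The team can handle at most 1 item per day — holds.
Design can only go in day 5 to day 7 — holds.
Package must fall between day 5 and day 7 — holds.
Tess owns both Design and Package and can only do one per day — holds.
Deploy must be done before Handover — holds.
Build is blocked on Review — holds.
Review must be done before Design — holds.
Review is only available from day 2 onward — holds.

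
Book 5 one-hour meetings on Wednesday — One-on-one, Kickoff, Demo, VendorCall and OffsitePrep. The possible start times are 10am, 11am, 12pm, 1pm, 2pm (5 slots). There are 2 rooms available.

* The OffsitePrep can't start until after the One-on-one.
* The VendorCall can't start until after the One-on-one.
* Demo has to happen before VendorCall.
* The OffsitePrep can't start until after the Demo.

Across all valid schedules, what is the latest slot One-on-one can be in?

1pm

Downstream work caps One-on-one at 1pm.
One-on-one at 1pm is achievable: Kickoff in 10am; VendorCall in 2pm; OffsitePrep in 2pm; One-on-one in 1pm; Demo in 10am.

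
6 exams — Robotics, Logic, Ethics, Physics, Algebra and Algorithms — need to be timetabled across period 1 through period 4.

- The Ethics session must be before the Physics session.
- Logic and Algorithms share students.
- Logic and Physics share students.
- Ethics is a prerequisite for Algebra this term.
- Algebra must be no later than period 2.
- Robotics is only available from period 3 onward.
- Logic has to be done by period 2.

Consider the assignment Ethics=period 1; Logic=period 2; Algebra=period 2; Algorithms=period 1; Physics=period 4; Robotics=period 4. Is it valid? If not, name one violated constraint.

Yes

Logic and Physics share students — holds.
The Ethics session must be before the Physics session — holds.
Robotics is only available from period 3 onward — holds.
Ethics is a prerequisite for Algebra this term — holds.
Logic has to be done by period 2 — holds.
Algebra must be no later than period 2 — holds.
Logic and Algorithms share students — holds.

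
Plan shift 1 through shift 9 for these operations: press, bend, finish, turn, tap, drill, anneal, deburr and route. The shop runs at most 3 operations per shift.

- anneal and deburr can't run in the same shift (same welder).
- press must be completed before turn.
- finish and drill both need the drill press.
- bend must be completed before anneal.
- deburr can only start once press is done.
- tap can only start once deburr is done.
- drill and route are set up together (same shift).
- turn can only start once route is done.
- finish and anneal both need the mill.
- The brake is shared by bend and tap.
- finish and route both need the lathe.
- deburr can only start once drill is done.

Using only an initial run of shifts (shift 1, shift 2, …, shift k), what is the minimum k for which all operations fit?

The precedence chain requires at least 3 distinct shifts.
With at most 3 per shift and 9 operations, at least 3 shifts are needed.
3 works (last occupied shift: shift 3): for example press -> shift 1; bend -> shift 2; route -> shift 1; anneal -> shift 3; turn -> shift 3; finish -> shift 2; tap -> shift 3; deburr -> shift 2; drill -> shift 1.

3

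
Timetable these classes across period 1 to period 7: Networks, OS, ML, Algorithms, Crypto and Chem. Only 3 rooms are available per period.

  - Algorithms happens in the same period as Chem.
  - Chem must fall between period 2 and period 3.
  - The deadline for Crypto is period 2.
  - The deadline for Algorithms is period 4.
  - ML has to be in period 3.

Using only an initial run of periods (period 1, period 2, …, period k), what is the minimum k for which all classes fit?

3

With at most 3 per period and 6 classes, at least 2 periods are needed.
ML can't be placed before period 3, so the schedule must run through at least period 3.
3 works (last occupied period: period 3): for example OS -> period 1; Networks -> period 1; Chem -> period 2; ML -> period 3; Algorithms -> period 2; Crypto -> period 1.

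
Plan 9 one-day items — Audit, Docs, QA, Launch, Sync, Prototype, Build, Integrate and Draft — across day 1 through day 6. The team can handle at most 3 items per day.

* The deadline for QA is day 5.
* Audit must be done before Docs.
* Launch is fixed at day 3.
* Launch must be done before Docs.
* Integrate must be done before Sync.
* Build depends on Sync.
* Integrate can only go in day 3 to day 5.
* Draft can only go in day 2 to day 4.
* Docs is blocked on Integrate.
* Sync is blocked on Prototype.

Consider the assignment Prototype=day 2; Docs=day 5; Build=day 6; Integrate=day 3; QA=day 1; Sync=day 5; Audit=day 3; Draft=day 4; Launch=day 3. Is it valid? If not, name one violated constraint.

Launch is fixed at day 3 — holds.
Integrate must be done before Sync — holds.
Docs is blocked on Integrate — holds.
Audit must be done before Docs — holds.
Build depends on Sync — holds.
Draft can only go in day 2 to day 4 — holds.
The team can handle at most 3 items per day — holds.
Integrate can only go in day 3 to day 5 — holds.
Launch must be done before Docs — holds.
The deadline for QA is day 5 — holds.
Sync is blocked on Prototype — holds.

Yes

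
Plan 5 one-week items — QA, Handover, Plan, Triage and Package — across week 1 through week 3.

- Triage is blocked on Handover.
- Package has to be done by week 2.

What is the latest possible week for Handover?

week 2

Downstream work caps Handover at week 2.
Handover at week 2 is achievable: Plan -> week 1; Handover -> week 2; QA -> week 1; Package -> week 1; Triage -> week 3.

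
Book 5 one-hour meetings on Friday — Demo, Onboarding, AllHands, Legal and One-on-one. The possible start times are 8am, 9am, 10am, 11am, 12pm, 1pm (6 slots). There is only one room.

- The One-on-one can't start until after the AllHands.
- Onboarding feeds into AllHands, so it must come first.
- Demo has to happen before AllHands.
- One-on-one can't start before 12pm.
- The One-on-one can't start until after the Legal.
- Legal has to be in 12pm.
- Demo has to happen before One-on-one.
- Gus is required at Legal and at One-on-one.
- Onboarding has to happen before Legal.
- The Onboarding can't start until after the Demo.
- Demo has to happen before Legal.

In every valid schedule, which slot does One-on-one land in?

One-on-one's window is 12pm–1pm.
Legal is fixed at 12pm, and One-on-one can't share a slot with Legal.
So One-on-one must be 1pm.

1pm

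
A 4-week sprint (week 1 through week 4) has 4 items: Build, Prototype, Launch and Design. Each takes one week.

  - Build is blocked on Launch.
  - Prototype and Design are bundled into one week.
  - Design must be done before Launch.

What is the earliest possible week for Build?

week 3

Precedence pushes Build to at least week 3.
Build at week 3 is achievable: Launch in week 2, Design in week 1, Prototype in week 1, Build in week 3.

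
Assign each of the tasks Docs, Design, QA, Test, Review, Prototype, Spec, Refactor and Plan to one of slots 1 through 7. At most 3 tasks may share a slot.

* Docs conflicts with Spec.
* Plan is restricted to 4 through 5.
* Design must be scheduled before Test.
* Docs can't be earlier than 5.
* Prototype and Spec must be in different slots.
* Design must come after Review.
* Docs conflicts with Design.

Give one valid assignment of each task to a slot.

Spec in 2, QA in 1, Prototype in 1, Test in 3, Design in 2, Refactor in 2, Plan in 4, Review in 1, Docs in 5

Checking: Design(2) before Test(3); Review(1) before Design(2); Prototype(1) != Spec(2); Docs(5) != Design(2); Docs(5) != Spec(2); Plan=4 in [4,5]; Docs=5 in [5,7]; max 3 per slot (cap 3).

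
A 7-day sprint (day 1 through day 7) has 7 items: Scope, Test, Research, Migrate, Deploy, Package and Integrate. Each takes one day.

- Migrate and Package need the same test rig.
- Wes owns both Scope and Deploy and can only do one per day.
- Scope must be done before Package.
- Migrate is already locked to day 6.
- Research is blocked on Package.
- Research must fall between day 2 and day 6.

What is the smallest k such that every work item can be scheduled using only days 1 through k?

The precedence chain requires at least 3 distinct days.
Migrate can't be placed before day 6, so the schedule must run through at least day 6.
6 works (last occupied day: day 6): for example Test -> day 1; Scope -> day 1; Package -> day 2; Deploy -> day 2; Research -> day 3; Migrate -> day 6; Integrate -> day 1.

6 days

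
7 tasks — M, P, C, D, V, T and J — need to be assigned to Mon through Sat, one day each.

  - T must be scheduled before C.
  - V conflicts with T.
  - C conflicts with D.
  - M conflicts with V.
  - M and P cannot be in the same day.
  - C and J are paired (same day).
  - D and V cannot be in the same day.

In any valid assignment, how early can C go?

Tue

Precedence pushes C to at least Tue.
C at Tue is achievable: T in Mon, V in Tue, P in Tue, M in Mon, D in Mon, C in Tue, J in Tue.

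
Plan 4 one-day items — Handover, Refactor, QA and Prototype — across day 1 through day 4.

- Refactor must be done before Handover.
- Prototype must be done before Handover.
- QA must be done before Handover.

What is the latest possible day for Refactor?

Downstream work caps Refactor at day 3.
Refactor at day 3 is achievable: Handover=day 4; Refactor=day 3; QA=day 1; Prototype=day 1.

day 3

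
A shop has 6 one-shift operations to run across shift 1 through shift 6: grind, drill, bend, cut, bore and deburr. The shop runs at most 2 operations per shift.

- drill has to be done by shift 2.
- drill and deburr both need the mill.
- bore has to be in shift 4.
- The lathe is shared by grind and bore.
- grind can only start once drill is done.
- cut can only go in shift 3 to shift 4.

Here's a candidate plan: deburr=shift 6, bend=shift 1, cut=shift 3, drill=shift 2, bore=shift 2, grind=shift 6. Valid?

drill has to be done by shift 2 — holds.
drill and deburr both need the mill — holds.
grind can only start once drill is done — holds.
cut can only go in shift 3 to shift 4 — holds.
The lathe is shared by grind and bore — holds.
The shop runs at most 2 operations per shift — holds.
bore has to be in shift 4 — violated.

No — it violates: bore has to be in shift 4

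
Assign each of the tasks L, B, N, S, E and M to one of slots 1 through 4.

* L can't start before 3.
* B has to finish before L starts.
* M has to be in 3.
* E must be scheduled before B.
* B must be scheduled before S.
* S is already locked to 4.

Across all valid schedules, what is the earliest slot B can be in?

Precedence pushes B to at least 2; downstream work caps B at 3.
B at 2 is achievable: M -> 3; S -> 4; E -> 1; L -> 3; N -> 1; B -> 2.

2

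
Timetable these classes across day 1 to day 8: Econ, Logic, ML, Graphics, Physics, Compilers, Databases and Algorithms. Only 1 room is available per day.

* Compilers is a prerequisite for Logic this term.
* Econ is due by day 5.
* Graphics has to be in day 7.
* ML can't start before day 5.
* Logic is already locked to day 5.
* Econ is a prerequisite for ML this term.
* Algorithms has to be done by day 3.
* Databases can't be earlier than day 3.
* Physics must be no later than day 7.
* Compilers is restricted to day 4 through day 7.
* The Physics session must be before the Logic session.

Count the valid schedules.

12

Splitting on Econ: it can be day 1 (4), day 2 (4), day 3 (4). Listing each branch's schedules as (Logic, ML, Graphics, Physics, Compilers, Databases, Algorithms) by day number:
Econ=day 1: (5,6,7,2,4,8,3) (5,6,7,3,4,8,2) (5,8,7,2,4,6,3) (5,8,7,3,4,6,2) — 4.
Econ=day 2: (5,6,7,1,4,8,3) (5,6,7,3,4,8,1) (5,8,7,1,4,6,3) (5,8,7,3,4,6,1) — 4.
Econ=day 3: (5,6,7,1,4,8,2) (5,6,7,2,4,8,1) (5,8,7,1,4,6,2) (5,8,7,2,4,6,1) — 4.
Summing: 4 + 4 + 4 = 12.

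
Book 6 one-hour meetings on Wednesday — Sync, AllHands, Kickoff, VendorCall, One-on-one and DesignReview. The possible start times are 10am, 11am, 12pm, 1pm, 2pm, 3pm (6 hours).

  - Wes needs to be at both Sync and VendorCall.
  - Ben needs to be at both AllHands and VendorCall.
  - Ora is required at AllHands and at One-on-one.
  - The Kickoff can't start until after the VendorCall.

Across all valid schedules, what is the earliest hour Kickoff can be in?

Precedence pushes Kickoff to at least 11am.
Kickoff at 11am is achievable: DesignReview in 10am; Kickoff in 11am; AllHands in 11am; VendorCall in 10am; One-on-one in 10am; Sync in 11am.

11am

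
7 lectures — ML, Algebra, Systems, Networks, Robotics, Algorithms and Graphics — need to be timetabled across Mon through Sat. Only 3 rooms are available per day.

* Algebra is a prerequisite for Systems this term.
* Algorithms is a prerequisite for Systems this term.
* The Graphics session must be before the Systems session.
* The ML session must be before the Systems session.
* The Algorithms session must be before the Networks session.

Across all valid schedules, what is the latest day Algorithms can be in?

Fri

Downstream work caps Algorithms at Fri.
Algorithms at Fri is achievable: Algebra -> Mon, Systems -> Sat, Graphics -> Mon, Algorithms -> Fri, Networks -> Sat, Robotics -> Tue, ML -> Mon.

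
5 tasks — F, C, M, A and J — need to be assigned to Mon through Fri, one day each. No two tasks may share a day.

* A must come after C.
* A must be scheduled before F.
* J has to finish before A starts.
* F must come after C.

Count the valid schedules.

Splitting on F: it can be Thu (2), Fri (8). Listing each branch's schedules as (C, M, A, J):
F=Thu: (Mon,Fri,Wed,Tue) (Tue,Fri,Wed,Mon) — 2.
F=Fri: (Mon,Tue,Thu,Wed) (Mon,Wed,Thu,Tue) (Mon,Thu,Wed,Tue) (Tue,Mon,Thu,Wed) (Tue,Wed,Thu,Mon) (Tue,Thu,Wed,Mon) (Wed,Mon,Thu,Tue) (Wed,Tue,Thu,Mon) — 8.
Summing: 2 + 8 = 10.

10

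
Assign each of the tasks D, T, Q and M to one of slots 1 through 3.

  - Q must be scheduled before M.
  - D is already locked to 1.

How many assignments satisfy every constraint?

9

Splitting on T: it can be 1 (3), 2 (3), 3 (3). Listing each branch's schedules as (D, Q, M):
T=1: (1,1,2) (1,1,3) (1,2,3) — 3.
T=2: (1,1,2) (1,1,3) (1,2,3) — 3.
T=3: (1,1,2) (1,1,3) (1,2,3) — 3.
Summing: 3 + 3 + 3 = 9.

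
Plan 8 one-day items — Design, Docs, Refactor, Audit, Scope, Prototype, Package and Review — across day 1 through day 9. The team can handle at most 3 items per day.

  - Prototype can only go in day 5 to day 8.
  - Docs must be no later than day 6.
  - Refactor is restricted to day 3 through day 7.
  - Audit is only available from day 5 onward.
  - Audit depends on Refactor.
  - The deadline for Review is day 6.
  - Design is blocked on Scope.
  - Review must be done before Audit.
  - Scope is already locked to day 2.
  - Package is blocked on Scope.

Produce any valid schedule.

Scope in day 2; Docs in day 1; Review in day 1; Prototype in day 5; Design in day 3; Package in day 3; Audit in day 5; Refactor in day 3

Checking: Review(day 1) before Audit(day 5); Scope(day 2) before Package(day 3); Refactor(day 3) before Audit(day 5); Scope(day 2) before Design(day 3); Audit=day 5 in [day 5,day 9]; Scope=day 2 in [day 2,day 2]; Review=day 1 in [day 1,day 6]; Refactor=day 3 in [day 3,day 7]; Prototype=day 5 in [day 5,day 8]; Docs=day 1 in [day 1,day 6]; max 3 per day (cap 3).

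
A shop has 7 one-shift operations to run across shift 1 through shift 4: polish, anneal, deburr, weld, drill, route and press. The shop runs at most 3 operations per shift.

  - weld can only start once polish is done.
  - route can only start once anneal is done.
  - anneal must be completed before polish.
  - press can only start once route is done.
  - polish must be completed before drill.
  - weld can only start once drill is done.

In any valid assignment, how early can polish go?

shift 2

Precedence pushes polish to at least shift 2; downstream work caps polish at shift 2.
polish at shift 2 is achievable: anneal=shift 1; route=shift 2; press=shift 3; polish=shift 2; drill=shift 3; weld=shift 4; deburr=shift 1.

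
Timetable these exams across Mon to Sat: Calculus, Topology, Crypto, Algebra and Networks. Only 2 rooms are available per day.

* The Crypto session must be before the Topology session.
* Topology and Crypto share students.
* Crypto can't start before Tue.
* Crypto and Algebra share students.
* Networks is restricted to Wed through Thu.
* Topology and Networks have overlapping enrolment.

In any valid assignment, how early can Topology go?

Wed

Precedence pushes Topology to at least Wed.
Topology at Wed is achievable: Networks in Thu, Topology in Wed, Algebra in Mon, Crypto in Tue, Calculus in Mon.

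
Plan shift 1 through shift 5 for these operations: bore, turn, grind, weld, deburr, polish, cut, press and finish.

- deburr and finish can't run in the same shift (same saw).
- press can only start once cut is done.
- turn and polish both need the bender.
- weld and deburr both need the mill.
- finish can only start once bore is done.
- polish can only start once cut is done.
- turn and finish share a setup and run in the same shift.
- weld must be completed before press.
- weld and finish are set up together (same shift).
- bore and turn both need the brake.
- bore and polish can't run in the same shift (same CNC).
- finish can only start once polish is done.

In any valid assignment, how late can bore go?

Downstream work caps bore at shift 3.
bore at shift 3 is achievable: deburr -> shift 1; polish -> shift 2; finish -> shift 4; weld -> shift 4; cut -> shift 1; bore -> shift 3; grind -> shift 1; press -> shift 5; turn -> shift 4.

shift 3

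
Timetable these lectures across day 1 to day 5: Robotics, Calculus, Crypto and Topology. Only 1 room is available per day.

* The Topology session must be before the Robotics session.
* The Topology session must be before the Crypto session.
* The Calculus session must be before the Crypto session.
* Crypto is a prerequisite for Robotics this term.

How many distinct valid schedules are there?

Splitting on Robotics: it can be day 4 (2), day 5 (8). Listing each branch's schedules as (Calculus, Crypto, Topology) by day number:
Robotics=day 4: (1,3,2) (2,3,1) — 2.
Robotics=day 5: (1,3,2) (1,4,2) (1,4,3) (2,3,1) (2,4,1) (2,4,3) (3,4,1) (3,4,2) — 8.
Summing: 2 + 8 = 10.

10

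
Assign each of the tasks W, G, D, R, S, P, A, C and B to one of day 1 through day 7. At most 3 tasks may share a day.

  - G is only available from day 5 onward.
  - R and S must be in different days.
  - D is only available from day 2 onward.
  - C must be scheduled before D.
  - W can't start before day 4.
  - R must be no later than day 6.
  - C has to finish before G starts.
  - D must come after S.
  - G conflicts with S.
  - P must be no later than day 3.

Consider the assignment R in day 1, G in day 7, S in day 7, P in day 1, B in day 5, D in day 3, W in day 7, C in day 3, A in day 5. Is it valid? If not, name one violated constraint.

W can't start before day 4 — holds.
C has to finish before G starts — holds.
R must be no later than day 6 — holds.
G conflicts with S — violated.
D must come after S — violated.
C must be scheduled before D — violated.
R and S must be in different days — holds.
P must be no later than day 3 — holds.
D is only available from day 2 onward — holds.
At most 3 tasks may share a day — holds.
G is only available from day 5 onward — holds.

No. D must come after S is not satisfied.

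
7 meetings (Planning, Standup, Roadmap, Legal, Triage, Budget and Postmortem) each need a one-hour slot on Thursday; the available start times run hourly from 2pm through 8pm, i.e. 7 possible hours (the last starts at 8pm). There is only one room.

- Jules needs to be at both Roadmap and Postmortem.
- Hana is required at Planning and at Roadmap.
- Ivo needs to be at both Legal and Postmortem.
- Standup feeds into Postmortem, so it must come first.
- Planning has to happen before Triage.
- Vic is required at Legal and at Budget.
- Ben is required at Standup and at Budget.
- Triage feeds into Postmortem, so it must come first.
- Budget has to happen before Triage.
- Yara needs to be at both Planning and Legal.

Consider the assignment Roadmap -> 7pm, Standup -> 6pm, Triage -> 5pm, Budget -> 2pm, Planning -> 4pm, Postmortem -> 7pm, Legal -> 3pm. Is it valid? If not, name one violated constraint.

Hana is required at Planning and at Roadmap — holds.
Ivo needs to be at both Legal and Postmortem — holds.
Standup feeds into Postmortem, so it must come first — holds.
Budget has to happen before Triage — holds.
Ben is required at Standup and at Budget — holds.
Jules needs to be at both Roadmap and Postmortem — violated.
There is only one room — violated.
Planning has to happen before Triage — holds.
Vic is required at Legal and at Budget — holds.
Yara needs to be at both Planning and Legal — holds.
Triage feeds into Postmortem, so it must come first — holds.

No. Jules needs to be at both Roadmap and Postmortem is not satisfied.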